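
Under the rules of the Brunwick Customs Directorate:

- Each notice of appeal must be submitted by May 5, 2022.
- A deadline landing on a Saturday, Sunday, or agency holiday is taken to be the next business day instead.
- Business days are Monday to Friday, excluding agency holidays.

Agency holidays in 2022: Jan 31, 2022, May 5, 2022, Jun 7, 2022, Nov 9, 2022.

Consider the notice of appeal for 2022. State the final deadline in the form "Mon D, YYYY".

May 6, 2022

The statutory due date is May 5, 2022.
May 5, 2022 is a listed holiday; the next business day is May 6, 2022 (Friday).
So the filing is due May 6, 2022.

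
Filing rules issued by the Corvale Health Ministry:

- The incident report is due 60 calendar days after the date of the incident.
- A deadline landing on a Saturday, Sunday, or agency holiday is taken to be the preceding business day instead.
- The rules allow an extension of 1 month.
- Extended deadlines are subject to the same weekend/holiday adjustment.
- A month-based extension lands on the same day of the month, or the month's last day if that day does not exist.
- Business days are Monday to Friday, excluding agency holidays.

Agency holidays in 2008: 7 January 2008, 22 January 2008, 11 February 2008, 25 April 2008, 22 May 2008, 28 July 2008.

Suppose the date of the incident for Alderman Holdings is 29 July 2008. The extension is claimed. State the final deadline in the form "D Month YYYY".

24 October 2008

Adding 60 calendar days to 29 July 2008 gives 27 September 2008.
27 September 2008 is a Saturday; the preceding business day is 26 September 2008 (Friday).
The 1 month extension carries 26 September 2008 to 26 October 2008.
26 October 2008 is a Sunday; the preceding business day is 24 October 2008 (Friday).
So the filing is due 24 October 2008.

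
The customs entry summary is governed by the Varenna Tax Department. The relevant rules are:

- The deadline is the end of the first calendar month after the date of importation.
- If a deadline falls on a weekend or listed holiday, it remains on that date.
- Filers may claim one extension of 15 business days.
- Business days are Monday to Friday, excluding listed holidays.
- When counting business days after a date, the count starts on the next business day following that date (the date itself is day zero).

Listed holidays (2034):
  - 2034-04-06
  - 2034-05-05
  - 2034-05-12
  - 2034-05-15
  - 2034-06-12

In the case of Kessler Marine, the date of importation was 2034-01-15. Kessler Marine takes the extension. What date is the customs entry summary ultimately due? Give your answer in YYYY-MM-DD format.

2034-03-21

1 month after 2034-01-15 is February 2034; that month ends on 2034-02-28.
No adjustment is made for weekends or holidays, so 2034-02-28 stands.
Counting 15 further business days from 2034-02-28 reaches 2034-03-21.
2034-03-21 falls on a Tuesday. The rules make no weekend/holiday allowance, so it remains 2034-03-21.
So the filing is due 2034-03-21.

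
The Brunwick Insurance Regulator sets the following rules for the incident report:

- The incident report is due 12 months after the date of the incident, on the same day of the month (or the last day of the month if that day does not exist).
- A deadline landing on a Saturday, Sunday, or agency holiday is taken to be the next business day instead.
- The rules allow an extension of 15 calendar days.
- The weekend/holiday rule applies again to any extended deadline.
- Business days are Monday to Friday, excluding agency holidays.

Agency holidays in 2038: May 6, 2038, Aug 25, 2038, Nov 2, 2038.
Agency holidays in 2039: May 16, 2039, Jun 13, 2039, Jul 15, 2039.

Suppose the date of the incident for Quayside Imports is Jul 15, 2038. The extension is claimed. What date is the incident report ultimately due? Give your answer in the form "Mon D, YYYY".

12 months after Jul 15, 2038, on the same day of the month, is Jul 15, 2039.
Because Jul 15, 2039 is a listed holiday, the deadline becomes Jul 18, 2039 (Monday).
With the 15-day extension, Jul 18, 2039 becomes Aug 2, 2039.
Aug 2, 2039 is a Tuesday and not a listed holiday, so it stands.
So the filing is due Aug 2, 2039.

Aug 2, 2039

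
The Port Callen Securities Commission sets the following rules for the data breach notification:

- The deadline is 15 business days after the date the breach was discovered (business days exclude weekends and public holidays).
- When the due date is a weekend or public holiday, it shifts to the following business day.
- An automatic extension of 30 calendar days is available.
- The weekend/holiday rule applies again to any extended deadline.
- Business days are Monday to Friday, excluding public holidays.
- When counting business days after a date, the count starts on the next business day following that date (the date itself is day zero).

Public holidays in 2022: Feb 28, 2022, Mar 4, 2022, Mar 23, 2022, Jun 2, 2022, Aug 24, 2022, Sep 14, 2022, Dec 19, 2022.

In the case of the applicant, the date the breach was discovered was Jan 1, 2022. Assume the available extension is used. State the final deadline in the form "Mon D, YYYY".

Counting 15 business days after Jan 1, 2022 (skipping weekends and listed holidays) reaches Jan 21, 2022.
Jan 21, 2022 falls on a Friday, which is a business day, so no adjustment is needed.
Add the 30 calendar-day extension to Jan 21, 2022: Feb 20, 2022.
Feb 20, 2022 is a Sunday; the next business day is Feb 21, 2022 (Monday).
The final due date is Feb 21, 2022.

Feb 21, 2022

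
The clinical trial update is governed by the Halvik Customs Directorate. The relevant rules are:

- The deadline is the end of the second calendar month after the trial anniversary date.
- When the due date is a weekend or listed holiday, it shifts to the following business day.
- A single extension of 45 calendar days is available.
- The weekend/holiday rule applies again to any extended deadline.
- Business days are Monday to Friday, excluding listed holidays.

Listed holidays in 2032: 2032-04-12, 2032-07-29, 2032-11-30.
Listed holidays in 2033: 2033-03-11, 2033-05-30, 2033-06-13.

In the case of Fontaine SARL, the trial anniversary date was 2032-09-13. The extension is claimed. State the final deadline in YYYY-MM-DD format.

The second month after 2032-09-13 is November 2032, whose last day is 2032-11-30.
2032-11-30 is a listed holiday, so it moves to the next business day, 2032-12-01 (Wednesday).
With the 45-day extension, 2032-12-01 becomes 2033-01-15.
2033-01-15 falls on a Saturday. Rolling to the next business day gives 2033-01-17, a Monday.
Final deadline: 2033-01-17.

2033-01-17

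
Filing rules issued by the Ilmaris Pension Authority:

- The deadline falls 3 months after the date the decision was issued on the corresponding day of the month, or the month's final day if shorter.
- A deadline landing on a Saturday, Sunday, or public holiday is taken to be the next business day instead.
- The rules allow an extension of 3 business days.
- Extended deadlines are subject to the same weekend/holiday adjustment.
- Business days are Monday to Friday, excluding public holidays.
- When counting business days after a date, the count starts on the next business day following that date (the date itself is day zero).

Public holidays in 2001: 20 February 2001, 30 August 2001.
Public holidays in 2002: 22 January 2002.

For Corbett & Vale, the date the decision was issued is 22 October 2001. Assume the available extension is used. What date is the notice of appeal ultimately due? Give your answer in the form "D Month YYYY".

28 January 2002

3 months after 22 October 2001, on the same day of the month, is 22 January 2002.
22 January 2002 is a listed holiday, so it moves to the next business day, 23 January 2002 (Wednesday).
Counting 3 further business days from 23 January 2002 reaches 28 January 2002.
28 January 2002 falls on a Monday, which is a business day, so no adjustment is needed.
So the filing is due 28 January 2002.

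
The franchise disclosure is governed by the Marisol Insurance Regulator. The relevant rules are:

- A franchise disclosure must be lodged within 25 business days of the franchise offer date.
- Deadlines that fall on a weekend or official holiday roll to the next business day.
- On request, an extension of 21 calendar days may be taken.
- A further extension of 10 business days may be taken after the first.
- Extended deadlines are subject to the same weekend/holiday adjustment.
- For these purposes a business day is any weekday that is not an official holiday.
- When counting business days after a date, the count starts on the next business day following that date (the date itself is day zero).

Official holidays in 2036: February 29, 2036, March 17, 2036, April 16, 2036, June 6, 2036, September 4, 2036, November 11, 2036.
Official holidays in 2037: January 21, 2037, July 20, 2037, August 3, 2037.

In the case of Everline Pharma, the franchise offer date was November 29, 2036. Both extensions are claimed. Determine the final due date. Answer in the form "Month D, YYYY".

Counting 25 business days after November 29, 2036 (skipping weekends and listed holidays) reaches January 2, 2037.
Since January 2, 2037 is a Friday and not a holiday, the date is unchanged.
The 21-calendar-day extension moves the deadline from January 2, 2037 to January 23, 2037.
January 23, 2037 (Friday) is already a business day.
The 10-business-day extension runs from January 23, 2037 to February 6, 2037.
February 6, 2037 (Friday) is already a business day.
The final due date is February 6, 2037.

February 6, 2037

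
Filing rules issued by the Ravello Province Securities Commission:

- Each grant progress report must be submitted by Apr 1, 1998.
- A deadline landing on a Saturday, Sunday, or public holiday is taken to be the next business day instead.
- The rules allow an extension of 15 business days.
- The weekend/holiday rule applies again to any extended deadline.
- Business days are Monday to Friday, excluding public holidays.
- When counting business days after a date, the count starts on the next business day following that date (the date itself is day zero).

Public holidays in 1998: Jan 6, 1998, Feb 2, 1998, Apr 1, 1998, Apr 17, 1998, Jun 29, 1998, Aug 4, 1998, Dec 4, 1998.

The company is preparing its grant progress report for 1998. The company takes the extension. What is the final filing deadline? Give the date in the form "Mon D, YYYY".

The stated deadline is Apr 1, 1998.
Because Apr 1, 1998 is a listed holiday, the deadline becomes Apr 2, 1998 (Thursday).
The 15-business-day extension runs from Apr 2, 1998 to Apr 24, 1998.
Apr 24, 1998 is a Friday and not a listed holiday, so it stands.
Deadline: Apr 24, 1998.

Apr 24, 1998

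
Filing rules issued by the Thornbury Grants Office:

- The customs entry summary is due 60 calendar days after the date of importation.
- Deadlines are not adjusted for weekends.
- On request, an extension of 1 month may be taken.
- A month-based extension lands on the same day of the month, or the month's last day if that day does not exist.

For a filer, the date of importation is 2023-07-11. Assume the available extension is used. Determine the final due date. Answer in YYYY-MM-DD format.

2023-10-09

Trigger date 2023-07-11 + 60 calendar days = 2023-09-09.
No adjustment is made for weekends or holidays, so 2023-09-09 stands.
Applying the 1 month extension: 1 month after 2023-09-09 is 2023-10-09.
2023-10-09 is a Monday; no weekend or holiday adjustment applies.
Deadline: 2023-10-09.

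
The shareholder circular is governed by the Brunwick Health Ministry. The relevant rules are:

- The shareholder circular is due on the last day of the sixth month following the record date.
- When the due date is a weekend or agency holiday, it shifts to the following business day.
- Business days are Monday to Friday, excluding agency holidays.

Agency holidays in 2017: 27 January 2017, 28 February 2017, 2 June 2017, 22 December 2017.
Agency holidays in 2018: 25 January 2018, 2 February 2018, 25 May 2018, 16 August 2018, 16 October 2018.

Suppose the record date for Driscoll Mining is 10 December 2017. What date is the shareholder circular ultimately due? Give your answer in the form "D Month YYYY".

6 months after 10 December 2017 falls in June 2018; the last day of that month is 30 June 2018.
Because 30 June 2018 is a Saturday, the deadline becomes 2 July 2018 (Monday).
The final due date is 2 July 2018.

2 July 2018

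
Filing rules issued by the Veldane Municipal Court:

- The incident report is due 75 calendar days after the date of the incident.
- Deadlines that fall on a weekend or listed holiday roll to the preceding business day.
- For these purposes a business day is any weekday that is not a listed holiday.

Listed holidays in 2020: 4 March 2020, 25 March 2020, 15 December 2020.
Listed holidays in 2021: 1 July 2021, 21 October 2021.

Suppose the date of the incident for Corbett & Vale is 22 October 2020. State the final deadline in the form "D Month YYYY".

5 January 2021

From 22 October 2020, 75 calendar days later is 5 January 2021.
5 January 2021 (Tuesday) is already a business day.
Deadline: 5 January 2021.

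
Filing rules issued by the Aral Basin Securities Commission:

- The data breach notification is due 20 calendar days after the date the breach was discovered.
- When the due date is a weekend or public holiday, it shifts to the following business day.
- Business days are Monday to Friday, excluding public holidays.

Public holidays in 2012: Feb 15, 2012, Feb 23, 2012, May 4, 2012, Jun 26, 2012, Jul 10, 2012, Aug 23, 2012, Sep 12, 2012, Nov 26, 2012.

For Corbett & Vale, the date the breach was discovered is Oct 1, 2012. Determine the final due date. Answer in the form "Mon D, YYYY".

Oct 22, 2012

20 calendar days after Oct 1, 2012 is Oct 21, 2012.
Because Oct 21, 2012 is a Sunday, the deadline becomes Oct 22, 2012 (Monday).
Deadline: Oct 22, 2012.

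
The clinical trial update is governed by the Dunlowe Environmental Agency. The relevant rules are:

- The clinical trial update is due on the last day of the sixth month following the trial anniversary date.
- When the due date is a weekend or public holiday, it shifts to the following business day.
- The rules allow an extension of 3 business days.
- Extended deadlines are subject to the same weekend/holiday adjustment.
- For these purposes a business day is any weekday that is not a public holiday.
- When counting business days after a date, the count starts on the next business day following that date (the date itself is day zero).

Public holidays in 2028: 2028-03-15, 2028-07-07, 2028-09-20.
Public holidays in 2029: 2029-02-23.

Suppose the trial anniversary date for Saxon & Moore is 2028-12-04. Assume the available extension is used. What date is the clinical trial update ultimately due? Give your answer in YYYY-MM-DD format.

The sixth month after 2028-12-04 is June 2029, whose last day is 2029-06-30.
2029-06-30 is a Saturday, so it moves to the next business day, 2029-07-02 (Monday).
The 3-business-day extension runs from 2029-07-02 to 2029-07-05.
Since 2029-07-05 is a Thursday and not a holiday, the date is unchanged.
So the filing is due 2029-07-05.

2029-07-05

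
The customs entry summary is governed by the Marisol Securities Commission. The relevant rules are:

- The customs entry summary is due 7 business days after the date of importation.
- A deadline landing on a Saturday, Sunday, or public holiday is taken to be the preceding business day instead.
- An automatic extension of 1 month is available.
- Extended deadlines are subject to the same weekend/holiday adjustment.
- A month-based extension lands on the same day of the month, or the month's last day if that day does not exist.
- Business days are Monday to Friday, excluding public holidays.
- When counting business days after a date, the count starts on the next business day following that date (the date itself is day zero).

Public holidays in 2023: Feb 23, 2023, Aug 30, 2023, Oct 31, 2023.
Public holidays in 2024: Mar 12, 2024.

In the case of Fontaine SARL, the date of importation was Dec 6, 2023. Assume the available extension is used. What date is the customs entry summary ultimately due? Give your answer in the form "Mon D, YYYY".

Jan 15, 2024

Starting the day after Dec 6, 2023 and counting 7 business days lands on Dec 15, 2023.
Dec 15, 2023 (Friday) is already a business day.
Applying the 1 month extension: 1 month after Dec 15, 2023 is Jan 15, 2024.
Since Jan 15, 2024 is a Monday and not a holiday, the date is unchanged.
The final due date is Jan 15, 2024.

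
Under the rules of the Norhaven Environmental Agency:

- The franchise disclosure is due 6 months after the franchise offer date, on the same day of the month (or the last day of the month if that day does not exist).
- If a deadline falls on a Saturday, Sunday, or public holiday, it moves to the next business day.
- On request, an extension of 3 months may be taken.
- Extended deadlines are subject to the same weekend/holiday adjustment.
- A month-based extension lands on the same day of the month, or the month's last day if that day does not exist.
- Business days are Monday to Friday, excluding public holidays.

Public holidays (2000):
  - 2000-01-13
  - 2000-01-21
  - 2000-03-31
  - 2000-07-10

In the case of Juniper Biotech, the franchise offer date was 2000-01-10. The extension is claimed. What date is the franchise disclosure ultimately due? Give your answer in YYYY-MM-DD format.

6 months from 2000-01-10 is 2000-07-10.
2000-07-10 is a listed holiday; the next business day is 2000-07-11 (Tuesday).
The 3 months extension carries 2000-07-11 to 2000-10-11.
2000-10-11 is a Wednesday and not a listed holiday, so it stands.
Deadline: 2000-10-11.

2000-10-11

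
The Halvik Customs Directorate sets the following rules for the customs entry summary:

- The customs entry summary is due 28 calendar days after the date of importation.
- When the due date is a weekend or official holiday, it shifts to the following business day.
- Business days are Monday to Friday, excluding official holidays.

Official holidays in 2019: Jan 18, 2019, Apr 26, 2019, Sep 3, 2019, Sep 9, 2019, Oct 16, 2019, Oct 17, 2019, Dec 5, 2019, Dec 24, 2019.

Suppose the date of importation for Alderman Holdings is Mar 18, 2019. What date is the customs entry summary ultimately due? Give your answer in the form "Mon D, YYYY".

Apr 15, 2019

28 calendar days after Mar 18, 2019 is Apr 15, 2019.
Apr 15, 2019 (Monday) is already a business day.
The final due date is Apr 15, 2019.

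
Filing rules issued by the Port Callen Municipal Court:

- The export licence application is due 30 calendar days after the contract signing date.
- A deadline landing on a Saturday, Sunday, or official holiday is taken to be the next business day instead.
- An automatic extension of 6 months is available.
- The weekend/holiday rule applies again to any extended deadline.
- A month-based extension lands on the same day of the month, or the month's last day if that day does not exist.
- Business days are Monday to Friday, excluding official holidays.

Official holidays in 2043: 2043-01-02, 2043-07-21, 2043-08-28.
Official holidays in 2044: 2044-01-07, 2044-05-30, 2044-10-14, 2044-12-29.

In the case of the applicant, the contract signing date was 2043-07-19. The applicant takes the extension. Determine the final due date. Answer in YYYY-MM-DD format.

Adding 30 calendar days to 2043-07-19 gives 2043-08-18.
2043-08-18 (Tuesday) is already a business day.
Add 6 months to 2043-08-18: 2044-02-18.
2044-02-18 is a Thursday and not a listed holiday, so it stands.
So the filing is due 2044-02-18.

2044-02-18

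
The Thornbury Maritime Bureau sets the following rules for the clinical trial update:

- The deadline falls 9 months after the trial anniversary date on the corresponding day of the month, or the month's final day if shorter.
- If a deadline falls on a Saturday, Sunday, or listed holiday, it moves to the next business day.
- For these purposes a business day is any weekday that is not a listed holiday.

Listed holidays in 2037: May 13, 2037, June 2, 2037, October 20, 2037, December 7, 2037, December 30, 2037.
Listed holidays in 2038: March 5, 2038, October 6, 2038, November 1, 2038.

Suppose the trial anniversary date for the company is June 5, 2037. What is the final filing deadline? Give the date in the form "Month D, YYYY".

March 8, 2038

Moving 9 months forward from June 5, 2037 on the corresponding day gives March 5, 2038.
March 5, 2038 is a listed holiday, so it moves to the next business day, March 8, 2038 (Monday).
The final due date is March 8, 2038.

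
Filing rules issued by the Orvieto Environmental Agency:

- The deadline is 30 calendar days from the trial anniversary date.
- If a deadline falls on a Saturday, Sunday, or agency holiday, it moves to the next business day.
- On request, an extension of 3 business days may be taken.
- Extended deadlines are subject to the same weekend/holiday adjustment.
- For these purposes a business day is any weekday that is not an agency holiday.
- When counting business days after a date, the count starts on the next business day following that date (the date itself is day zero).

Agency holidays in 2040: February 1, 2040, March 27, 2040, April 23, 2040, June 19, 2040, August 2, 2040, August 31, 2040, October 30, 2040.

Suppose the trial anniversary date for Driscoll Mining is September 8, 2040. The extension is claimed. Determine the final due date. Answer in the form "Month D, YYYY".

30 calendar days after September 8, 2040 is October 8, 2040.
Since October 8, 2040 is a Monday and not a holiday, the date is unchanged.
Applying the 3-business-day extension: 3 business days after October 8, 2040 is October 11, 2040.
October 11, 2040 falls on a Thursday, which is a business day, so no adjustment is needed.
The final due date is October 11, 2040.

October 11, 2040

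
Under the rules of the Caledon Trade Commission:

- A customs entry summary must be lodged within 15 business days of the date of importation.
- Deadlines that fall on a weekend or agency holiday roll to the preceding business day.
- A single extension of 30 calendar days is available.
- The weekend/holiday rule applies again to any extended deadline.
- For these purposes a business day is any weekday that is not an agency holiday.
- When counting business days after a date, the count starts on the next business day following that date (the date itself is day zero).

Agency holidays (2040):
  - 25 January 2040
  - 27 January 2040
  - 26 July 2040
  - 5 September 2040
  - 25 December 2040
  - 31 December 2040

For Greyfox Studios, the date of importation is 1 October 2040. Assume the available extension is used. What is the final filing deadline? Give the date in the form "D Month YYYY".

Counting 15 business days after 1 October 2040 (skipping weekends and listed holidays) reaches 22 October 2040.
22 October 2040 falls on a Monday, which is a business day, so no adjustment is needed.
Add the 30 calendar-day extension to 22 October 2040: 21 November 2040.
21 November 2040 (Wednesday) is already a business day.
Deadline: 21 November 2040.

21 November 2040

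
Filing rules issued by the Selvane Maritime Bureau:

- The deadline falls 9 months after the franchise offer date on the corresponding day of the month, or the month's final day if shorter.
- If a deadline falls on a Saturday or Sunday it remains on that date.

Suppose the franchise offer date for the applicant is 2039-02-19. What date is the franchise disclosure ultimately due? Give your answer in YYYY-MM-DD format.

2039-11-19

9 months from 2039-02-19 is 2039-11-19.
2039-11-19 is a Saturday; no weekend or holiday adjustment applies.
The final due date is 2039-11-19.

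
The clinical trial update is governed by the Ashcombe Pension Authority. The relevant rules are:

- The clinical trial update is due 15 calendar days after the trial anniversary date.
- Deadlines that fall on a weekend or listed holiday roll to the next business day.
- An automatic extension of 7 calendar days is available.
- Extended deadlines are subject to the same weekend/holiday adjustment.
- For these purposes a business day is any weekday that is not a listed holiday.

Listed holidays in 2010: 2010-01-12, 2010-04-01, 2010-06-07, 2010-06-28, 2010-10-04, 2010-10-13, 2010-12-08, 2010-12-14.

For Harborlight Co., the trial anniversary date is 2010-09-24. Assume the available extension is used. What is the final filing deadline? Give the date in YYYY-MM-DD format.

2010-10-18

From 2010-09-24, 15 calendar days later is 2010-10-09.
2010-10-09 falls on a Saturday. Rolling to the next business day gives 2010-10-11, a Monday.
Add the 7 calendar-day extension to 2010-10-11: 2010-10-18.
2010-10-18 (Monday) is already a business day.
Final deadline: 2010-10-18.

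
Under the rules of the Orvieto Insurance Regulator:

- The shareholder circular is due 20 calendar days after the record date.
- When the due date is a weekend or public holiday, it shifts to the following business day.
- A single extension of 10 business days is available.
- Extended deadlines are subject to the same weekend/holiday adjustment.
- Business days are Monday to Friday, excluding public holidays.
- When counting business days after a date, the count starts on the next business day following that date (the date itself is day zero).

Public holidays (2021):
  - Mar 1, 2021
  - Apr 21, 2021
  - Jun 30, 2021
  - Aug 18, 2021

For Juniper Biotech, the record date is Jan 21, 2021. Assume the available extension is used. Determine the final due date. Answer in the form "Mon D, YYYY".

Feb 24, 2021

20 calendar days after Jan 21, 2021 is Feb 10, 2021.
Feb 10, 2021 is a Wednesday and not a listed holiday, so it stands.
Applying the 10-business-day extension: 10 business days after Feb 10, 2021 is Feb 24, 2021.
Feb 24, 2021 is a Wednesday and not a listed holiday, so it stands.
So the filing is due Feb 24, 2021.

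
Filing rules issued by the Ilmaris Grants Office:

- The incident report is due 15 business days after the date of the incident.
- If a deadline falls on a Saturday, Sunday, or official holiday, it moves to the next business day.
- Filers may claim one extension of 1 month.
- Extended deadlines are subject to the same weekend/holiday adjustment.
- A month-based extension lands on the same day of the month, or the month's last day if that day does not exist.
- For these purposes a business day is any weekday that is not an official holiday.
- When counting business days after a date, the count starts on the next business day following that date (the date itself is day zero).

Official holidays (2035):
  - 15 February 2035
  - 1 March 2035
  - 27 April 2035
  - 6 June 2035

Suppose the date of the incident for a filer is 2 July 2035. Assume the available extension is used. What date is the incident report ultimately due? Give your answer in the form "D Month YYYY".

Counting 15 business days after 2 July 2035 (skipping weekends and listed holidays) reaches 23 July 2035.
23 July 2035 is a Monday and not a listed holiday, so it stands.
Add 1 month to 23 July 2035: 23 August 2035.
Since 23 August 2035 is a Thursday and not a holiday, the date is unchanged.
So the filing is due 23 August 2035.

23 August 2035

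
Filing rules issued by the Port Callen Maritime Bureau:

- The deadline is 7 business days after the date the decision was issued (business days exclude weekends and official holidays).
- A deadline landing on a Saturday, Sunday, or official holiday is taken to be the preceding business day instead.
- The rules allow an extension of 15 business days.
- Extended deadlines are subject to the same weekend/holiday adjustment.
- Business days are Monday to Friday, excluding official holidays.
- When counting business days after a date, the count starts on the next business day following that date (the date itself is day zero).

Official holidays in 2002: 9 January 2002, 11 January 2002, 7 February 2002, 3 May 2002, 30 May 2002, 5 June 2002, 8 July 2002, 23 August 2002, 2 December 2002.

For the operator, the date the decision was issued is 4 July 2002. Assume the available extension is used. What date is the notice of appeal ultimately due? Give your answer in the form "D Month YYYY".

6 August 2002

Counting 7 business days after 4 July 2002 (skipping weekends and listed holidays) reaches 16 July 2002.
Since 16 July 2002 is a Tuesday and not a holiday, the date is unchanged.
Counting 15 further business days from 16 July 2002 reaches 6 August 2002.
6 August 2002 (Tuesday) is already a business day.
The final due date is 6 August 2002.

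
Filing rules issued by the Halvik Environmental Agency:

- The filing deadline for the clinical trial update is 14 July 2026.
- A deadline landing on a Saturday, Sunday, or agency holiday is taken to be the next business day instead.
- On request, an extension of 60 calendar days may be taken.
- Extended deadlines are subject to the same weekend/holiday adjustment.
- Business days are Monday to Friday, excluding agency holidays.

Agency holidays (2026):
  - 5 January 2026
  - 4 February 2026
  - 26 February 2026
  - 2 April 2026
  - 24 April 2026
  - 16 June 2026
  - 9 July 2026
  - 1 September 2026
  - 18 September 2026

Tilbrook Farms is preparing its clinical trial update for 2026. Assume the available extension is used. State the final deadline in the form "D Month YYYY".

14 September 2026

The stated deadline is 14 July 2026.
14 July 2026 (Tuesday) is already a business day.
With the 60-day extension, 14 July 2026 becomes 12 September 2026.
12 September 2026 is a Saturday; the next business day is 14 September 2026 (Monday).
Deadline: 14 September 2026.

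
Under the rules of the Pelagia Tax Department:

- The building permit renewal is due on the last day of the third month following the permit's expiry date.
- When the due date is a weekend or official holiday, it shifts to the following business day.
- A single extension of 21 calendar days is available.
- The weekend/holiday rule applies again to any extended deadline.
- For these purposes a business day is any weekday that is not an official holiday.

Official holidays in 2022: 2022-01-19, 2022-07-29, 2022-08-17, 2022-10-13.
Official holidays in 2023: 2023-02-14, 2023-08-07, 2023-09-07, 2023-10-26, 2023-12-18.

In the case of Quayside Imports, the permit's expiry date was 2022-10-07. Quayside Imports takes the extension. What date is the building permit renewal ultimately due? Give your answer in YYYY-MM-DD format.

3 months after 2022-10-07 falls in January 2023; the last day of that month is 2023-01-31.
2023-01-31 falls on a Tuesday, which is a business day, so no adjustment is needed.
With the 21-day extension, 2023-01-31 becomes 2023-02-21.
2023-02-21 falls on a Tuesday, which is a business day, so no adjustment is needed.
Deadline: 2023-02-21.

2023-02-21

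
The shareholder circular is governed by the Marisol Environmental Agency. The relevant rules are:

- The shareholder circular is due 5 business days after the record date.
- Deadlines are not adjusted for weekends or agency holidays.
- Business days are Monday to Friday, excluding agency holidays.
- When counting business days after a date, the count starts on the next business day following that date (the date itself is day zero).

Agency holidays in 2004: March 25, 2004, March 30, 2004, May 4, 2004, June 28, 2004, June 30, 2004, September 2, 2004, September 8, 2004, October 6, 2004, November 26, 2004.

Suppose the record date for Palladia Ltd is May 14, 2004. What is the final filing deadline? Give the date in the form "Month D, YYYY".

May 21, 2004

Counting 5 business days after May 14, 2004 (skipping weekends and listed holidays) reaches May 21, 2004.
No adjustment is made for weekends or holidays, so May 21, 2004 stands.
So the filing is due May 21, 2004.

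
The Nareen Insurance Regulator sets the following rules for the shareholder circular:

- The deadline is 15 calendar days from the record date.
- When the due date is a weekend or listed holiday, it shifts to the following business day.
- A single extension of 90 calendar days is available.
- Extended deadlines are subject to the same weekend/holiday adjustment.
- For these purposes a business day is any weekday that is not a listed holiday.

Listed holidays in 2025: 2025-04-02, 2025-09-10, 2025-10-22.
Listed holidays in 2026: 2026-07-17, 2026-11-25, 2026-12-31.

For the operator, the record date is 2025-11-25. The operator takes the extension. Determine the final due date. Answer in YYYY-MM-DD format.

2026-03-10

From 2025-11-25, 15 calendar days later is 2025-12-10.
2025-12-10 is a Wednesday and not a listed holiday, so it stands.
Applying the 90-calendar-day extension: 2025-12-10 + 90 days = 2026-03-10.
2026-03-10 (Tuesday) is already a business day.
The final due date is 2026-03-10.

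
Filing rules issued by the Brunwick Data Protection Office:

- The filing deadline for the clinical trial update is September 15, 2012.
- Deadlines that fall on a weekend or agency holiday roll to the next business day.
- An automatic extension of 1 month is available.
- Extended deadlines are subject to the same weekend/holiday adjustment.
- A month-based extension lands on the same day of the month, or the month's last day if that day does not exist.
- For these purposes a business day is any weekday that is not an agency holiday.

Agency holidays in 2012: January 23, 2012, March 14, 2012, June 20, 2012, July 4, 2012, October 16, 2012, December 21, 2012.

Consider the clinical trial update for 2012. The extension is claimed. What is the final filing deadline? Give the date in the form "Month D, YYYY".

October 17, 2012

The statutory due date is September 15, 2012.
Because September 15, 2012 is a Saturday, the deadline becomes September 17, 2012 (Monday).
Applying the 1 month extension: 1 month after September 17, 2012 is October 17, 2012.
Since October 17, 2012 is a Wednesday and not a holiday, the date is unchanged.
So the filing is due October 17, 2012.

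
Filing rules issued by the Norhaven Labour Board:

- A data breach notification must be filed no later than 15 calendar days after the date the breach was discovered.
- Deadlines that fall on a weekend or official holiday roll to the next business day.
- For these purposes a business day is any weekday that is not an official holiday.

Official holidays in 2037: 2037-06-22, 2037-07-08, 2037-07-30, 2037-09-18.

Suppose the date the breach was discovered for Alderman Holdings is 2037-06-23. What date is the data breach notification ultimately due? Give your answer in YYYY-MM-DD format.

2037-07-09

From 2037-06-23, 15 calendar days later is 2037-07-08.
2037-07-08 is a listed holiday; the next business day is 2037-07-09 (Thursday).
Final deadline: 2037-07-09.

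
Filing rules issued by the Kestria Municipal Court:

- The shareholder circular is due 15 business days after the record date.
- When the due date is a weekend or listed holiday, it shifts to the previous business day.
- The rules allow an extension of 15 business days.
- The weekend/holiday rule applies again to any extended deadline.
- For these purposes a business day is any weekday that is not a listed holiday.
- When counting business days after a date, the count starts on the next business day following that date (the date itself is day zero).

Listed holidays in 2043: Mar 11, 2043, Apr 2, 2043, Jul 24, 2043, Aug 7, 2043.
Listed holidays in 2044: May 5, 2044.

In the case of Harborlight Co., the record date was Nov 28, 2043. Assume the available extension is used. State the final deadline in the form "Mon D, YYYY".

Starting the day after Nov 28, 2043 and counting 15 business days lands on Dec 18, 2043.
Dec 18, 2043 falls on a Friday, which is a business day, so no adjustment is needed.
Applying the 15-business-day extension: 15 business days after Dec 18, 2043 is Jan 8, 2044.
Jan 8, 2044 (Friday) is already a business day.
The final due date is Jan 8, 2044.

Jan 8, 2044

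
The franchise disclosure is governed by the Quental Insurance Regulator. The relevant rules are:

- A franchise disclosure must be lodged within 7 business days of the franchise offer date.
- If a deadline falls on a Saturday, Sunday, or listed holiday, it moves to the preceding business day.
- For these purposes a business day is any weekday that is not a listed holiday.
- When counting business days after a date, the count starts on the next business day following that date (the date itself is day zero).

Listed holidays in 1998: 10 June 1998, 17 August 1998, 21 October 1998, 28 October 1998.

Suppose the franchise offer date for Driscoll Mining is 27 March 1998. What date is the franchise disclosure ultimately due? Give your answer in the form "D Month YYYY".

7 April 1998

Counting 7 business days after 27 March 1998 (skipping weekends and listed holidays) reaches 7 April 1998.
7 April 1998 is a Tuesday and not a listed holiday, so it stands.
Deadline: 7 April 1998.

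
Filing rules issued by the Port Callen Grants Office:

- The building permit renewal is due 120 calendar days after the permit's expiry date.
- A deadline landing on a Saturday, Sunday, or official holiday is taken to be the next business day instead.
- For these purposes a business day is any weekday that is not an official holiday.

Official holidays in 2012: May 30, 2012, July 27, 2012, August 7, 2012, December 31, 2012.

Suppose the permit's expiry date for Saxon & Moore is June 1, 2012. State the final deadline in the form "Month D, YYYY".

October 1, 2012

Adding 120 calendar days to June 1, 2012 gives September 29, 2012.
September 29, 2012 falls on a Saturday. Rolling to the next business day gives October 1, 2012, a Monday.
The final due date is October 1, 2012.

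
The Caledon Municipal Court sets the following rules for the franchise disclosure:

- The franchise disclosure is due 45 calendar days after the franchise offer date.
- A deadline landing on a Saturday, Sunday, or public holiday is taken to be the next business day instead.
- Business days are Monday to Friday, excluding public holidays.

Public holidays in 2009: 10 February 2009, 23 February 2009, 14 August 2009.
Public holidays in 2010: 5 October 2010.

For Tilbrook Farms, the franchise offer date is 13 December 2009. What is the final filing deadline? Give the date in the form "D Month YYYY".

45 calendar days after 13 December 2009 is 27 January 2010.
27 January 2010 falls on a Wednesday, which is a business day, so no adjustment is needed.
So the filing is due 27 January 2010.

27 January 2010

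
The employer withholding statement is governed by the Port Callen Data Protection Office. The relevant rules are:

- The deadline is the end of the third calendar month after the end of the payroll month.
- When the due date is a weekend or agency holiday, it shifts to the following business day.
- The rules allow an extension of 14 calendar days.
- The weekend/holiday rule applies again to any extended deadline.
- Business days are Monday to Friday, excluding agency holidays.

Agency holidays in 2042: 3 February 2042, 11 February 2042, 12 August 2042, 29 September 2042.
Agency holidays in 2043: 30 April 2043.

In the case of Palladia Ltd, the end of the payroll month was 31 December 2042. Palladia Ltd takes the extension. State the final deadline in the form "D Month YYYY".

14 April 2043

The third month after 31 December 2042 is March 2043, whose last day is 31 March 2043.
31 March 2043 (Tuesday) is already a business day.
Add the 14 calendar-day extension to 31 March 2043: 14 April 2043.
14 April 2043 falls on a Tuesday, which is a business day, so no adjustment is needed.
Deadline: 14 April 2043.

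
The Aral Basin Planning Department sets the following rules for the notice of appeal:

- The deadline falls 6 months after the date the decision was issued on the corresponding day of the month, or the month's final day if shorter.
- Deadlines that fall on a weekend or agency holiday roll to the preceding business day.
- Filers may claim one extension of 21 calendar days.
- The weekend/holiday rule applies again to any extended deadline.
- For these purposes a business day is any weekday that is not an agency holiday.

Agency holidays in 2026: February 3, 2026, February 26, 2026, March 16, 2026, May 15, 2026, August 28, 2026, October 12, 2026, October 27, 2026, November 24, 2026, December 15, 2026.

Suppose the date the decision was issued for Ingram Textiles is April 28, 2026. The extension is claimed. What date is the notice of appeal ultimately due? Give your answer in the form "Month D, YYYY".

6 months after April 28, 2026, on the same day of the month, is October 28, 2026.
Since October 28, 2026 is a Wednesday and not a holiday, the date is unchanged.
The 21-calendar-day extension moves the deadline from October 28, 2026 to November 18, 2026.
Since November 18, 2026 is a Wednesday and not a holiday, the date is unchanged.
Deadline: November 18, 2026.

November 18, 2026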